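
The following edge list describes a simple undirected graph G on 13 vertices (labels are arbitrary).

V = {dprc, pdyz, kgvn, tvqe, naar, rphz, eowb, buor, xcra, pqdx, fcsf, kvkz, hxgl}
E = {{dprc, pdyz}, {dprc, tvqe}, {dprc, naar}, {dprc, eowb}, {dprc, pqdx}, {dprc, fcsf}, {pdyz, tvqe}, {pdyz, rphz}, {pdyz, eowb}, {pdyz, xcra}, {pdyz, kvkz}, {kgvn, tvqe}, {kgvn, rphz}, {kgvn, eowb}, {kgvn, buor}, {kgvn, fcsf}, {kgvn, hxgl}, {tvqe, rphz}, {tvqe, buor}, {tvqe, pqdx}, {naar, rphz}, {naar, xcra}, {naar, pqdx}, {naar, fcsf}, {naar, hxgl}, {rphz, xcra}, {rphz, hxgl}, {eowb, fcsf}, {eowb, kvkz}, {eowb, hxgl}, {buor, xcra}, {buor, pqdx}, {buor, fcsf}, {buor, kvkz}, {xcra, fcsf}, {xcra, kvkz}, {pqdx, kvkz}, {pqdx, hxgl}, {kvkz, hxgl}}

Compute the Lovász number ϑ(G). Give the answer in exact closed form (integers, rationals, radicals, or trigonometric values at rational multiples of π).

sqrt(13)

deg(tvqe) = 6; N(tvqe) = {dprc, pdyz, kgvn, rphz, buor, pqdx}.
N(kvkz) = {pdyz, eowb, buor, xcra, pqdx, hxgl}, |N(kvkz)| = 6.
Vertex pdyz has 6 neighbors: dprc, tvqe, rphz, eowb, xcra, kvkz.
N(hxgl) = {kgvn, naar, rphz, eowb, pqdx, kvkz}, |N(hxgl)| = 6.
G on 13 vertices is 6-regular; SR(13,6,2,3) — a Paley graph.
spec(A) ≈ [6.0, 1.303, -2.303] (distinct, 3 d.p.).
Lovász (edge-transitive): ϑ = −13·(-sqrt(13)/2 - 1/2)/((6)−(-sqrt(13)/2 - 1/2)) = sqrt(13).
≈ 3.60555128 (to 8 d.p.).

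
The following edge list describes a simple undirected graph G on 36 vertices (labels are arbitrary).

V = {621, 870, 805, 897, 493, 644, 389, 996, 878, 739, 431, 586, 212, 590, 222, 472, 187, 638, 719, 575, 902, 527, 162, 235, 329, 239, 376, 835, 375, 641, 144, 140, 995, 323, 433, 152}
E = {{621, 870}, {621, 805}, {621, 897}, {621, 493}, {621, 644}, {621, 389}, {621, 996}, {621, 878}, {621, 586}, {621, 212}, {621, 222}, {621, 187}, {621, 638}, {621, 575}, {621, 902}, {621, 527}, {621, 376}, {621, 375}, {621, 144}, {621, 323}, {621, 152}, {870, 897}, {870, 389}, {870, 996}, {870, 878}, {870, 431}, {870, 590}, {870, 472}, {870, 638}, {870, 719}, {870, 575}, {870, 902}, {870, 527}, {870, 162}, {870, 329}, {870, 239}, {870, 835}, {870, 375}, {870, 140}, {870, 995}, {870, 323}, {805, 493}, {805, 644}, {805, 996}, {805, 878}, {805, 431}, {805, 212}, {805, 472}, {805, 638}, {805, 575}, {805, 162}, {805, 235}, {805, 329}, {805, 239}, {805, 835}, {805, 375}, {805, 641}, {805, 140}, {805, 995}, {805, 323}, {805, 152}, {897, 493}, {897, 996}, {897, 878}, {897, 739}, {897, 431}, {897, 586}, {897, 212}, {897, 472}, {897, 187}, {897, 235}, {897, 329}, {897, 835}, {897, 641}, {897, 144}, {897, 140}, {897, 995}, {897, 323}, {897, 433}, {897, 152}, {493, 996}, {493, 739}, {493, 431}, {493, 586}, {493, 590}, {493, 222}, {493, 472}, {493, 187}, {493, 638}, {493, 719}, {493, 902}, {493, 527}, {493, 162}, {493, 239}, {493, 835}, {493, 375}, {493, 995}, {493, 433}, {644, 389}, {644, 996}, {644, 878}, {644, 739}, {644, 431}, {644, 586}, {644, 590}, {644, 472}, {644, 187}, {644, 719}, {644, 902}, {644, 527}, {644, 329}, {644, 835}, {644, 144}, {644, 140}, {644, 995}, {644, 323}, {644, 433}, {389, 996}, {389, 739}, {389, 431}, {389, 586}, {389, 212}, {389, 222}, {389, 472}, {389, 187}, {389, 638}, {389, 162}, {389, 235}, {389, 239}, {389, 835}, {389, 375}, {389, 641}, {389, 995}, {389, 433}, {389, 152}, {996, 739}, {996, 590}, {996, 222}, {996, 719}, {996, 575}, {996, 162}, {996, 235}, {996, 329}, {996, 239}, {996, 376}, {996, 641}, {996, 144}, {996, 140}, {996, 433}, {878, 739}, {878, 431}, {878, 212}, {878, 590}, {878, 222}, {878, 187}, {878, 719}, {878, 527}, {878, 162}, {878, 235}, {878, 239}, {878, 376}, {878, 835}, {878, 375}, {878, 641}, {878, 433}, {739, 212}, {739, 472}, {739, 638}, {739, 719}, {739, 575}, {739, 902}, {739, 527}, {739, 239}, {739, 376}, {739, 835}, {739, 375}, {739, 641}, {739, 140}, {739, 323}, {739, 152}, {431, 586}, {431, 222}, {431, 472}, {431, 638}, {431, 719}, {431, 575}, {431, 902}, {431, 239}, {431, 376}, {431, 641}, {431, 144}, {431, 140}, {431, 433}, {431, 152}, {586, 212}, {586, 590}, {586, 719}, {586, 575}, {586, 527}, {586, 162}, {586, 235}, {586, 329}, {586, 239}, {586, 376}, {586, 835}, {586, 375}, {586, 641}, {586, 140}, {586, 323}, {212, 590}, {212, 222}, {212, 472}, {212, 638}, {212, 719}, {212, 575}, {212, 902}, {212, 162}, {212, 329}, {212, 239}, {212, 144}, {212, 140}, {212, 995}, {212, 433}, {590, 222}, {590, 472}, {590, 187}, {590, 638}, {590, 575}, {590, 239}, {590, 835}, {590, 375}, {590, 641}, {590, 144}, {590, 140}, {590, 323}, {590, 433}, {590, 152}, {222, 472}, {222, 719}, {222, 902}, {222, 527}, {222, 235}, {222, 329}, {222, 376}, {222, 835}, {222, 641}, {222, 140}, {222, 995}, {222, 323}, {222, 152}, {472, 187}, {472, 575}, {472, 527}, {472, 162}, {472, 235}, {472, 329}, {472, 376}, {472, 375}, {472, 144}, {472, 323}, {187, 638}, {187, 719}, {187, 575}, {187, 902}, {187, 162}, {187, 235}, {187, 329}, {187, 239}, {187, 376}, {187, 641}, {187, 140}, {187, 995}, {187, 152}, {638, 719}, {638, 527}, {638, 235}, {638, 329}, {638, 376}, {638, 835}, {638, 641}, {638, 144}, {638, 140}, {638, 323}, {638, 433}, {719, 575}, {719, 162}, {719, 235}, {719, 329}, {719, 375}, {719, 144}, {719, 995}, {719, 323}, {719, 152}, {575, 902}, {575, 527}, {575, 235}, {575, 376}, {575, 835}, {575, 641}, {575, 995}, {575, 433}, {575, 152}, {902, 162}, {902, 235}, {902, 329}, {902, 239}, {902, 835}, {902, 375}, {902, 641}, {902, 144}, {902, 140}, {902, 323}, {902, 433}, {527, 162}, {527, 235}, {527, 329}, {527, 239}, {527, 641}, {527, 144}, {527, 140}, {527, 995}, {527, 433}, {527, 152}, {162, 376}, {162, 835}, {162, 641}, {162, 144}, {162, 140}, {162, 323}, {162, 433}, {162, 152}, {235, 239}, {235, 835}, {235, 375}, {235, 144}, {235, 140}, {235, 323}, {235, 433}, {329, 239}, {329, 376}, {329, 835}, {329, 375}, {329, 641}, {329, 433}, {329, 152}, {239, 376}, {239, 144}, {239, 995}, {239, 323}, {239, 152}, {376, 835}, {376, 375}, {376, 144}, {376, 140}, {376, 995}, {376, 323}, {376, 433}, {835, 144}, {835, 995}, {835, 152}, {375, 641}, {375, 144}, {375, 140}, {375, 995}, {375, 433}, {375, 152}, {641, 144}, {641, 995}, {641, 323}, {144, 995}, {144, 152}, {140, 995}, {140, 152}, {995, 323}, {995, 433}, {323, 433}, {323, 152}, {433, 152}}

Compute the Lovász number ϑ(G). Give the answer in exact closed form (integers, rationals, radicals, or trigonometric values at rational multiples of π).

deg(995) = 21; N(995) = {870, 805, 897, 493, 644, 389, 212, 222, 187, 719, 575, 527, 239, 376, 835, 375, 641, 144, 140, 323, 433}.
N(235) = {805, 897, 389, 996, 878, 586, 222, 472, 187, 638, 719, 575, 902, 527, 239, 835, 375, 144, 140, 323, 433}, |N(235)| = 21.
Vertex 805 has 21 neighbors: 621, 493, 644, 996, 878, 431, 212, 472, 638, 575, 162, 235, 329, 239, 835, 375, 641, 140, 995, 323, 152.
Vertex 433 has 21 neighbors: 897, 493, 644, 389, 996, 878, 431, 212, 590, 638, 575, 902, 527, 162, 235, 329, 376, 375, 995, 323, 152.
Every vertex has degree 21 (N=36); Kneser-type, 2-subsets of [9].
The 3 distinct eigenvalues: [21.0, 1.0, -6.0].
With N=36: ϑ(G) = 36·(-1*(-6))/(21−(-6)) = 8.
≈ 8.00000000 (to 8 d.p.).

8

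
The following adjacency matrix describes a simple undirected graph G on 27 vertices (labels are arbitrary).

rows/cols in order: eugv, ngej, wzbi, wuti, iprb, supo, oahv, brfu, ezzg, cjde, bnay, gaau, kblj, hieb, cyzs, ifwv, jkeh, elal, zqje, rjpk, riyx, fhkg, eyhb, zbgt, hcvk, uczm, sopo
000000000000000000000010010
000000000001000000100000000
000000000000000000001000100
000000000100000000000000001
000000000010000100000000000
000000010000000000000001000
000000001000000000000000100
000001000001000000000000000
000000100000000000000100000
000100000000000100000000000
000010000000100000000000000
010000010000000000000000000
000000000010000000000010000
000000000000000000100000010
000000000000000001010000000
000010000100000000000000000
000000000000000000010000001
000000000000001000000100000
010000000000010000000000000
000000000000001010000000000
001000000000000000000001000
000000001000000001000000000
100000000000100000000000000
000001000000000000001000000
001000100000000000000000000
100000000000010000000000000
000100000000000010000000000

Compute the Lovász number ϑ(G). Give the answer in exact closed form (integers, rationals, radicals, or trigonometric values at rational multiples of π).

deg(eyhb) = 2; N(eyhb) = {eugv, kblj}.
Vertex brfu has 2 neighbors: supo, gaau.
deg(iprb) = 2; N(iprb) = {bnay, ifwv}.
N(cjde) = {wuti, ifwv}, |N(cjde)| = 2.
Regular of degree 2 on 27 vertices: the odd cycle C_{27}.
A has 14 distinct eigenvalues ≈ [2.0, 1.946, 1.787, 1.532, 1.194, 0.792, 0.347, -0.116, -0.574, -1.0, -1.372, -1.671, -1.879, -1.986].
Lovász (edge-transitive): ϑ = −27·(-2*cos(pi/27))/((2)−(-2*cos(pi/27))) = 27*cos(pi/27)/(cos(pi/27) + 1).
Numerically 13.45420409.
α=13, χ(Ḡ)=14; ϑ=27*cos(pi/27)/(cos(pi/27) + 1) lies between (both strict).

27*cos(pi/27)/(cos(pi/27) + 1)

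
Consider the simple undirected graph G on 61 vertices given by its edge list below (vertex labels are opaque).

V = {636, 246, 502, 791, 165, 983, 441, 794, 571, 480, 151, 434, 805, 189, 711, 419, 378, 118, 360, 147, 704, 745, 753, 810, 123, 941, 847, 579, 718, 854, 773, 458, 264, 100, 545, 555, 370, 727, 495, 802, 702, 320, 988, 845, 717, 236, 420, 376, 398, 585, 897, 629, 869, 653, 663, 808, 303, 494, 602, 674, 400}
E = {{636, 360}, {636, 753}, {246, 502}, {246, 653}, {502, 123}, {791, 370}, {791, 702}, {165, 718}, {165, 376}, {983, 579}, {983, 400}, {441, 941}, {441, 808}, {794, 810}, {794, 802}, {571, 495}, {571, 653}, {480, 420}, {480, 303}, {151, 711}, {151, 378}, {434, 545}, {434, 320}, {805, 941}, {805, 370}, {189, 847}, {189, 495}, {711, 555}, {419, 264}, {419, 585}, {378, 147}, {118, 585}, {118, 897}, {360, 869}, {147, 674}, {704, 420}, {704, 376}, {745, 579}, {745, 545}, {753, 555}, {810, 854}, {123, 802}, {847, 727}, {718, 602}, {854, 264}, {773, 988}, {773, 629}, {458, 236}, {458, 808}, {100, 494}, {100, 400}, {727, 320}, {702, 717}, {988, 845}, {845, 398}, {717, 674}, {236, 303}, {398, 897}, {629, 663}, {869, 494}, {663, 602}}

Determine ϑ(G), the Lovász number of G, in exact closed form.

Vertex 118 has 2 neighbors: 585, 897.
deg(555) = 2; N(555) = {711, 753}.
N(264) = {419, 854}, |N(264)| = 2.
deg(602) = 2; N(602) = {718, 663}.
deg(v) = 2 for all v (|V|=61); the odd cycle C_{61}.
The 31 distinct eigenvalues: [2.0, 1.9894, 1.9577, 1.9053, 1.8326, 1.7406, 1.6301, 1.5023, 1.3585, 1.2004, 1.0296, 0.8478, 0.6571, 0.4594, 0.2568, 0.0515, -0.1544, -0.3586, -0.559, -0.7535, -0.94, -1.1165, -1.2812, -1.4323, -1.5682, -1.6876, -1.789, -1.8714, -1.9341, -1.9762, -1.9973].
−61·(-2*cos(pi/61)) / ((2)−(-2*cos(pi/61))) = 61*cos(pi/61)/(cos(pi/61) + 1) = ϑ(G).
≈ 30.479766457 (to 9 d.p.).
Lovász sandwich 30 ≤ 61*cos(pi/61)/(cos(pi/61) + 1) ≤ 31: both strict.

61*cos(pi/61)/(cos(pi/61) + 1)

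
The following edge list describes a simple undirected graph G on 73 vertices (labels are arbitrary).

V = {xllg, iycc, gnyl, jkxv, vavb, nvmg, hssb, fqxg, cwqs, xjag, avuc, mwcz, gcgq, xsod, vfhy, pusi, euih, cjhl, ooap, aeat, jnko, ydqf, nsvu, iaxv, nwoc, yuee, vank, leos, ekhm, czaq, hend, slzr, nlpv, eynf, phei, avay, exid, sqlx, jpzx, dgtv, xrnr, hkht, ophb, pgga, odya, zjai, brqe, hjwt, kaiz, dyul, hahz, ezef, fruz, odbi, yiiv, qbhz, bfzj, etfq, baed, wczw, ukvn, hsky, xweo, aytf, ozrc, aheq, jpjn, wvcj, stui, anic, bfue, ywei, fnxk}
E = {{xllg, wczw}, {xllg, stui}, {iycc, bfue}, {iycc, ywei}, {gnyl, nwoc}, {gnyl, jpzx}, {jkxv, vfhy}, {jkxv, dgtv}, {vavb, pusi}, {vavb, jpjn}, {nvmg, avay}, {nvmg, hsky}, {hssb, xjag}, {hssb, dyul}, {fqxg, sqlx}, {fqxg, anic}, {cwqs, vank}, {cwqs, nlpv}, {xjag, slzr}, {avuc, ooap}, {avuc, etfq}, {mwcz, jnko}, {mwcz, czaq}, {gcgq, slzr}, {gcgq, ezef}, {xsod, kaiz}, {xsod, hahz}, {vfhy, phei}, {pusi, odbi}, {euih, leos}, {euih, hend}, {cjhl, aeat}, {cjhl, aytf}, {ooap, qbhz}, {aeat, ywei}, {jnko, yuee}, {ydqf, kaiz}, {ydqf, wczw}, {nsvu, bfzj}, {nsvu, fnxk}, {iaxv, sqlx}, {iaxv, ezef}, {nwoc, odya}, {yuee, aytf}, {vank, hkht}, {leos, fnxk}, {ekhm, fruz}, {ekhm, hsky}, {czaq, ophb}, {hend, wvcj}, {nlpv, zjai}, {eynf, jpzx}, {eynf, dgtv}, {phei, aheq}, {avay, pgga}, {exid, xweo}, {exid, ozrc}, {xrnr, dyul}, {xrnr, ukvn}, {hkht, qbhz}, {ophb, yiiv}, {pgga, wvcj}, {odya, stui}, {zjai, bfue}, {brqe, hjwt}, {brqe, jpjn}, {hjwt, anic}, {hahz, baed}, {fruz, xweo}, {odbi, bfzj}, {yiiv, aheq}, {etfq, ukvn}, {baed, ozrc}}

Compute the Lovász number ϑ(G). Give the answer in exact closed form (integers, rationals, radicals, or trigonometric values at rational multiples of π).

73*cos(pi/73)/(cos(pi/73) + 1)

Vertex hjwt has 2 neighbors: brqe, anic.
Vertex odya has 2 neighbors: nwoc, stui.
deg(wczw) = 2; N(wczw) = {xllg, ydqf}.
Vertex jpjn has 2 neighbors: vavb, brqe.
Regular of degree 2 on 73 vertices: the odd cycle C_{73}.
Distinct eigenvalues (to 3 d.p.): [2.0, 1.993, 1.97, 1.934, 1.883, 1.818, 1.739, 1.648, 1.544, 1.429, 1.304, 1.169, 1.025, 0.873, 0.715, 0.552, 0.385, 0.215, 0.043, -0.129, -0.3, -0.469, -0.634, -0.795, -0.95, -1.098, -1.237, -1.368, -1.488, -1.598, -1.695, -1.78, -1.852, -1.91, -1.954, -1.983, -1.998].
ϑ = −N·λ_min/(λ_max−λ_min) = −73·(-2*cos(pi/73))/(2−(-2*cos(pi/73))) = 73*cos(pi/73)/(cos(pi/73) + 1).
ϑ(G) ≈ 36.48309477.
Lovász sandwich 36 ≤ 73*cos(pi/73)/(cos(pi/73) + 1) ≤ 37: both strict.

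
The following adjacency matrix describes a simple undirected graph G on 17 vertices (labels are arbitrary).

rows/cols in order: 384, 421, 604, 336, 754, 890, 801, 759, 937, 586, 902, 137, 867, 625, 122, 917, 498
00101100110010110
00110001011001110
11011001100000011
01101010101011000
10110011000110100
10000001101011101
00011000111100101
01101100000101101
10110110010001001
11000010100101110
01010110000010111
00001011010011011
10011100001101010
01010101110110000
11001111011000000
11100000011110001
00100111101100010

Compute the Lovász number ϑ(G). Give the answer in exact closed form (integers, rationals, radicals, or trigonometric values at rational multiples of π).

N(917) = {384, 421, 604, 586, 902, 137, 867, 498}, |N(917)| = 8.
N(937) = {384, 604, 336, 890, 801, 586, 625, 498}, |N(937)| = 8.
N(122) = {384, 421, 754, 890, 801, 759, 586, 902}, |N(122)| = 8.
deg(759) = 8; N(759) = {421, 604, 754, 890, 137, 625, 122, 498}.
deg(v) = 8 for all v (|V|=17); SR(17,8,3,4) — a Paley graph.
spec(A) ≈ [8.0, 1.562, -2.562] (distinct, 3 d.p.).
λ_max=8, λ_min=-sqrt(17)/2 - 1/2; ϑ = −17·λ_min/(λ_max−λ_min) = sqrt(17).
≈ 4.123105626 (to 9 d.p.).

sqrt(17)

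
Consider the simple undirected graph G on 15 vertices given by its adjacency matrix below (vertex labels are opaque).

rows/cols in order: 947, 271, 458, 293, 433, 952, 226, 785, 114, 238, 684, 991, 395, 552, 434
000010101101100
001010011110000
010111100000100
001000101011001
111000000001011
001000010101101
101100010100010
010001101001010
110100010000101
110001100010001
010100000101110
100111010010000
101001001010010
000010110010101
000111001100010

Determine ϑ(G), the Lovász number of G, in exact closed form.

5

N(293) = {458, 226, 114, 684, 991, 434}, |N(293)| = 6.
N(552) = {433, 226, 785, 684, 395, 434}, |N(552)| = 6.
deg(952) = 6; N(952) = {458, 785, 238, 991, 395, 434}.
N(238) = {947, 271, 952, 226, 684, 434}, |N(238)| = 6.
G on 15 vertices is 6-regular; Kneser-type, 2-subsets of [6].
A has 3 distinct eigenvalues ≈ [6.0, 1.0, -3.0].
λ_max=6, λ_min=-3; ϑ = −15·λ_min/(λ_max−λ_min) = 5.
= 5.0000000… (decimal).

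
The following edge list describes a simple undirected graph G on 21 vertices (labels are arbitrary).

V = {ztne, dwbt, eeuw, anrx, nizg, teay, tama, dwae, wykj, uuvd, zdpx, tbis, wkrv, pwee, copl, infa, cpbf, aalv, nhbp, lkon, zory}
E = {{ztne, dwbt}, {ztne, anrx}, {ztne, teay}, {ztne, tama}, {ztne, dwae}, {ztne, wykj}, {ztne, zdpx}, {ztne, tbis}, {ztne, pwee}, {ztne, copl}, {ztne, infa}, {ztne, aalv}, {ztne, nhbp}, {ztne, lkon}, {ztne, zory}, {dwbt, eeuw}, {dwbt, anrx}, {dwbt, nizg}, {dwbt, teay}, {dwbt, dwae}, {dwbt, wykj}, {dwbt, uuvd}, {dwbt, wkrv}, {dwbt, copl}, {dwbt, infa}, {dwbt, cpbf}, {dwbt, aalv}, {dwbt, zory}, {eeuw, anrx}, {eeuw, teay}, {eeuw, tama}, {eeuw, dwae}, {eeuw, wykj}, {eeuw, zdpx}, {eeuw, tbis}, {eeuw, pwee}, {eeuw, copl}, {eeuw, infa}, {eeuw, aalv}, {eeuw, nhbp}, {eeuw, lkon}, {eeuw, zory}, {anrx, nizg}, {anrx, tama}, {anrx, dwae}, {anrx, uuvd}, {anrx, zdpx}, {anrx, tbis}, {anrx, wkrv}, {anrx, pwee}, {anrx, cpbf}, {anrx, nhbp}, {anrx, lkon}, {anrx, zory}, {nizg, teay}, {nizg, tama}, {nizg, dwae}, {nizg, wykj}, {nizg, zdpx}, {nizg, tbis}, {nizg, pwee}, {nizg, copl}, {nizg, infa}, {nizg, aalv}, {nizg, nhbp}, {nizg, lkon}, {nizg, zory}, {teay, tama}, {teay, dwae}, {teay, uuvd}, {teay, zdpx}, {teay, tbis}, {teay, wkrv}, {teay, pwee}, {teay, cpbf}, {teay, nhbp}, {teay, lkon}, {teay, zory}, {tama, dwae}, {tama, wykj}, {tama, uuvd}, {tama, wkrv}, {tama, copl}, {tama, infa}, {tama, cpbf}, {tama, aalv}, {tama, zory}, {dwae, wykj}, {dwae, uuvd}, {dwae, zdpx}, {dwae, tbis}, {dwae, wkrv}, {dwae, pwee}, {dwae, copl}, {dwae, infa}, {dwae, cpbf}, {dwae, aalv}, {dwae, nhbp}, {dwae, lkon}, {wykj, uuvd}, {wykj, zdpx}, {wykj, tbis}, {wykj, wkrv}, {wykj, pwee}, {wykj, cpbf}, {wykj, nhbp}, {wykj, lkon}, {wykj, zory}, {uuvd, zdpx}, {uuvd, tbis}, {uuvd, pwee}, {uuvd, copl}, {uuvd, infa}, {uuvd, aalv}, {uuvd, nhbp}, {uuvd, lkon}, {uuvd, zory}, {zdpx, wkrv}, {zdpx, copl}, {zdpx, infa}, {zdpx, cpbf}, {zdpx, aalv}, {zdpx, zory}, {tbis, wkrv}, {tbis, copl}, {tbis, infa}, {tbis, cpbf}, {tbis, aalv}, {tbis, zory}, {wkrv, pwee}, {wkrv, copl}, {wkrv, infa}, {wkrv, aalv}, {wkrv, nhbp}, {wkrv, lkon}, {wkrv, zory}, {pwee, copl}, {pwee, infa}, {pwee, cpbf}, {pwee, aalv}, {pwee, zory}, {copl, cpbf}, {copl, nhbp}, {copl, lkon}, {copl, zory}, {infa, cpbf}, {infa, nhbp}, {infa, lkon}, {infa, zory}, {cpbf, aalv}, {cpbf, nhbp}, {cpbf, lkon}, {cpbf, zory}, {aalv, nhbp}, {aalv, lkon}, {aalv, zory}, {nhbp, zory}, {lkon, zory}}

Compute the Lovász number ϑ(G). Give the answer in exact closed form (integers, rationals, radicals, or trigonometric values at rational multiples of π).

N(zory) = {ztne, dwbt, eeuw, anrx, nizg, teay, tama, wykj, uuvd, zdpx, tbis, wkrv, pwee, copl, infa, cpbf, aalv, nhbp, lkon}, |N(zory)| = 19.
deg(tama) = 14; N(tama) = {ztne, eeuw, anrx, nizg, teay, dwae, wykj, uuvd, wkrv, copl, infa, cpbf, aalv, zory}.
N(dwbt) = {ztne, eeuw, anrx, nizg, teay, dwae, wykj, uuvd, wkrv, copl, infa, cpbf, aalv, zory}, |N(dwbt)| = 14.
N(teay) = {ztne, dwbt, eeuw, nizg, tama, dwae, uuvd, zdpx, tbis, wkrv, pwee, cpbf, nhbp, lkon, zory}, |N(teay)| = 15.
Complete 4-partite, parts [7, 6, 6, 2]: perfect, ϑ = α = 7.
≈ 7.00000000 (to 8 d.p.).
7 ≤ 7 ≤ 7: collapsed.

7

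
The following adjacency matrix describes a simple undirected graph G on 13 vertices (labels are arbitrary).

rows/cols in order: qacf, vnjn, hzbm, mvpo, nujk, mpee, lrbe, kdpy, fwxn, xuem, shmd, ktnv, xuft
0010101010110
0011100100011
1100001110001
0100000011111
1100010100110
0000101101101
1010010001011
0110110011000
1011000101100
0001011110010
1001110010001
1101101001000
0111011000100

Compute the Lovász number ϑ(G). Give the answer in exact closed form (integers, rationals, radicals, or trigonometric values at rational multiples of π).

Vertex kdpy has 6 neighbors: vnjn, hzbm, nujk, mpee, fwxn, xuem.
Vertex lrbe has 6 neighbors: qacf, hzbm, mpee, xuem, ktnv, xuft.
N(fwxn) = {qacf, hzbm, mvpo, kdpy, xuem, shmd}, |N(fwxn)| = 6.
N(shmd) = {qacf, mvpo, nujk, mpee, fwxn, xuft}, |N(shmd)| = 6.
Every vertex has degree 6 (N=13); Paley(13): SR with (k,λ,μ)=(6,2,3).
A has 3 distinct eigenvalues ≈ [6.0, 1.302776, -2.302776].
With N=13: ϑ(G) = 13·(-(-sqrt(13)/2 - 1/2))/(6−(-sqrt(13)/2 - 1/2)) = sqrt(13).
Numerically 3.60555.

sqrt(13)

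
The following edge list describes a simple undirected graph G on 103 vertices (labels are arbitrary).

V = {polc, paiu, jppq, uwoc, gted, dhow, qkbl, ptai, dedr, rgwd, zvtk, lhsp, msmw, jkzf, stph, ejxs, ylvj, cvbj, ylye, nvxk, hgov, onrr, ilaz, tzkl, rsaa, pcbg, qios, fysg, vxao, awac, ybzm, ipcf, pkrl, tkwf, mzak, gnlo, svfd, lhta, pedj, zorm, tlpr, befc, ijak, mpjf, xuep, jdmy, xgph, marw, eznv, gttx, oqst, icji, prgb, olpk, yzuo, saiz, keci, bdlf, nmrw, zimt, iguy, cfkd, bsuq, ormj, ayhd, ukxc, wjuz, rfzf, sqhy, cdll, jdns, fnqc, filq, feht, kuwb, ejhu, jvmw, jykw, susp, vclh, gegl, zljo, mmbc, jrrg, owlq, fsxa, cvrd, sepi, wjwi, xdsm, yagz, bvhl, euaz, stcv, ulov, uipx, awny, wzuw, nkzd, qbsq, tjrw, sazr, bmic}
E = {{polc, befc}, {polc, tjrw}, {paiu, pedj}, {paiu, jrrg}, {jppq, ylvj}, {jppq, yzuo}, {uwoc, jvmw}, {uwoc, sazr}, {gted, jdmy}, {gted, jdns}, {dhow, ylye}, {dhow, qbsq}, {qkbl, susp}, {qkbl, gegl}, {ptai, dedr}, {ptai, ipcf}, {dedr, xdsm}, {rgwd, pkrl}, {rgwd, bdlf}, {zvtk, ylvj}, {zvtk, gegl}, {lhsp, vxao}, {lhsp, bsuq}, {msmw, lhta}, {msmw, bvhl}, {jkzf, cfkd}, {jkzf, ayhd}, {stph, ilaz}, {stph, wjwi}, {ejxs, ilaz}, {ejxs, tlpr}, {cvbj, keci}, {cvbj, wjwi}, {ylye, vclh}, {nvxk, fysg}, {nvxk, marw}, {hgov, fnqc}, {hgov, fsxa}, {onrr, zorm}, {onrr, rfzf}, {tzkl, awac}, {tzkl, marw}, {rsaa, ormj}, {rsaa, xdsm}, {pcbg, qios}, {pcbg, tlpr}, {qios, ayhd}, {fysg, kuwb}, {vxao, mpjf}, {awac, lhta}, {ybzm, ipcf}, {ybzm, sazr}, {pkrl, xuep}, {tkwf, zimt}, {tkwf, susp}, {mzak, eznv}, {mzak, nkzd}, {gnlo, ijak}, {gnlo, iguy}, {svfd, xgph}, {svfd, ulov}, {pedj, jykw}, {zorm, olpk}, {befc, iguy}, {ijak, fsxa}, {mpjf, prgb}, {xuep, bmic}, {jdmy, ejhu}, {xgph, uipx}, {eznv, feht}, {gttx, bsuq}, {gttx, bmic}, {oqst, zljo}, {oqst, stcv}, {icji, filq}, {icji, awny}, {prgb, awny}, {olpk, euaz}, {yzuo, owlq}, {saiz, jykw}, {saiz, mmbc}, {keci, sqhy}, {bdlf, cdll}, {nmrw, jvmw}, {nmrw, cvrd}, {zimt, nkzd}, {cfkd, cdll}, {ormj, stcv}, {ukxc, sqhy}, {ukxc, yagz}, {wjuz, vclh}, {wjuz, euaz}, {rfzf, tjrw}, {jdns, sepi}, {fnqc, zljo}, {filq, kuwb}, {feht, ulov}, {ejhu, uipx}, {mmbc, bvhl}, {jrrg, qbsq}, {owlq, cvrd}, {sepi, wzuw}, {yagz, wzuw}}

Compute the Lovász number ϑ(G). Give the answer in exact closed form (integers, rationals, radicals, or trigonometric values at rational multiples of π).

deg(feht) = 2; N(feht) = {eznv, ulov}.
N(dedr) = {ptai, xdsm}, |N(dedr)| = 2.
deg(jkzf) = 2; N(jkzf) = {cfkd, ayhd}.
N(zljo) = {oqst, fnqc}, |N(zljo)| = 2.
deg(v) = 2 for all v (|V|=103); connected 2-regular on 103 ⇒ C_{103}.
spec(A) ≈ [2.0, 1.996, 1.985, 1.967, 1.941, 1.908, 1.868, 1.82, 1.767, 1.706, 1.639, 1.566, 1.488, 1.403, 1.314, 1.22, 1.121, 1.018, 0.911, 0.8, 0.687, 0.571, 0.454, 0.334, 0.213, 0.091, -0.03, -0.152, -0.274, -0.394, -0.513, -0.63, -0.744, -0.856, -0.965, -1.07, -1.171, -1.267, -1.359, -1.446, -1.528, -1.604, -1.673, -1.737, -1.794, -1.845, -1.888, -1.925, -1.955, -1.977, -1.992, -1.999] (distinct, 3 d.p.).
With N=103: ϑ(G) = 103·(-(-1)*2*cos(pi/103))/(2−(-2*cos(pi/103))) = 103*cos(pi/103)/(cos(pi/103) + 1).
ϑ(G) ≈ 51.48802047.
α=51, χ(Ḡ)=52; ϑ=103*cos(pi/103)/(cos(pi/103) + 1) lies between (both strict).

103*cos(pi/103)/(cos(pi/103) + 1)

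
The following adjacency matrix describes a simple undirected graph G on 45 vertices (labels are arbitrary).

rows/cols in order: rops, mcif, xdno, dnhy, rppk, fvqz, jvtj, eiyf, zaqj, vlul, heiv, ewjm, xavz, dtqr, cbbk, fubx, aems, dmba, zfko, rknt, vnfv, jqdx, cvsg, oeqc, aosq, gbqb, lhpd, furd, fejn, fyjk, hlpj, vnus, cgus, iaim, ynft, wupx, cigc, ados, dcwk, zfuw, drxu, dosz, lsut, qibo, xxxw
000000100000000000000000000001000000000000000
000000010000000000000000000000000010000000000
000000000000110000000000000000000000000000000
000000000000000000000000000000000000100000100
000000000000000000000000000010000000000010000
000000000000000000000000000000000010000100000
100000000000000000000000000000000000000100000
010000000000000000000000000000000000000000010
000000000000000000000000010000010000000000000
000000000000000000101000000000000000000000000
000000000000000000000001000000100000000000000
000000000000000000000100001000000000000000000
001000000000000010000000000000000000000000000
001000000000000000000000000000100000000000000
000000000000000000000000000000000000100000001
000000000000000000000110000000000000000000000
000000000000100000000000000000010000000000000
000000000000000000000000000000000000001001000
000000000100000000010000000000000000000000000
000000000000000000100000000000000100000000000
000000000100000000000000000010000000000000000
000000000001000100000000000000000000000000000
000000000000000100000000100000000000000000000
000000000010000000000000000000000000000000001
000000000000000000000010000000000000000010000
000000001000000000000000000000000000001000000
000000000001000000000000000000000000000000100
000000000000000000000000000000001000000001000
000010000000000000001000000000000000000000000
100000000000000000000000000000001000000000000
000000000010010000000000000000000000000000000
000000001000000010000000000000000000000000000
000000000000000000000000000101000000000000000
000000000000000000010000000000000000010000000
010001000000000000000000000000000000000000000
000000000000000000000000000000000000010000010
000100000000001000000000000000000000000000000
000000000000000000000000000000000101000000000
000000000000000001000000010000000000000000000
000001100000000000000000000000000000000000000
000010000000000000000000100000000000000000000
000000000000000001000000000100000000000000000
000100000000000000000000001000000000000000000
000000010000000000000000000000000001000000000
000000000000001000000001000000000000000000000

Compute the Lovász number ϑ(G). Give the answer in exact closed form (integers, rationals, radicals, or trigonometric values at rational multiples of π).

45*cos(pi/45)/(cos(pi/45) + 1)

N(dcwk) = {dmba, gbqb}, |N(dcwk)| = 2.
Vertex fyjk has 2 neighbors: rops, cgus.
deg(furd) = 2; N(furd) = {cgus, dosz}.
deg(vnus) = 2; N(vnus) = {zaqj, aems}.
deg(v) = 2 for all v (|V|=45); connected 2-regular on 45 ⇒ C_{45}.
The 23 distinct eigenvalues: [2.0, 1.980536, 1.922523, 1.827091, 1.696096, 1.532089, 1.338261, 1.118386, 0.876742, 0.618034, 0.347296, 0.069799, -0.209057, -0.483844, -0.749213, -1.0, -1.231323, -1.43868, -1.618034, -1.765895, -1.879385, -1.956295, -1.995128].
ϑ = −N·λ_min/(λ_max−λ_min) = −45·(-2*cos(pi/45))/(2−(-2*cos(pi/45))) = 45*cos(pi/45)/(cos(pi/45) + 1).
Numerically 22.4725621.
Sandwich: α(G)=22 ≤ ϑ(G)=45*cos(pi/45)/(cos(pi/45) + 1) ≤ χ(Ḡ)=23 (both strict).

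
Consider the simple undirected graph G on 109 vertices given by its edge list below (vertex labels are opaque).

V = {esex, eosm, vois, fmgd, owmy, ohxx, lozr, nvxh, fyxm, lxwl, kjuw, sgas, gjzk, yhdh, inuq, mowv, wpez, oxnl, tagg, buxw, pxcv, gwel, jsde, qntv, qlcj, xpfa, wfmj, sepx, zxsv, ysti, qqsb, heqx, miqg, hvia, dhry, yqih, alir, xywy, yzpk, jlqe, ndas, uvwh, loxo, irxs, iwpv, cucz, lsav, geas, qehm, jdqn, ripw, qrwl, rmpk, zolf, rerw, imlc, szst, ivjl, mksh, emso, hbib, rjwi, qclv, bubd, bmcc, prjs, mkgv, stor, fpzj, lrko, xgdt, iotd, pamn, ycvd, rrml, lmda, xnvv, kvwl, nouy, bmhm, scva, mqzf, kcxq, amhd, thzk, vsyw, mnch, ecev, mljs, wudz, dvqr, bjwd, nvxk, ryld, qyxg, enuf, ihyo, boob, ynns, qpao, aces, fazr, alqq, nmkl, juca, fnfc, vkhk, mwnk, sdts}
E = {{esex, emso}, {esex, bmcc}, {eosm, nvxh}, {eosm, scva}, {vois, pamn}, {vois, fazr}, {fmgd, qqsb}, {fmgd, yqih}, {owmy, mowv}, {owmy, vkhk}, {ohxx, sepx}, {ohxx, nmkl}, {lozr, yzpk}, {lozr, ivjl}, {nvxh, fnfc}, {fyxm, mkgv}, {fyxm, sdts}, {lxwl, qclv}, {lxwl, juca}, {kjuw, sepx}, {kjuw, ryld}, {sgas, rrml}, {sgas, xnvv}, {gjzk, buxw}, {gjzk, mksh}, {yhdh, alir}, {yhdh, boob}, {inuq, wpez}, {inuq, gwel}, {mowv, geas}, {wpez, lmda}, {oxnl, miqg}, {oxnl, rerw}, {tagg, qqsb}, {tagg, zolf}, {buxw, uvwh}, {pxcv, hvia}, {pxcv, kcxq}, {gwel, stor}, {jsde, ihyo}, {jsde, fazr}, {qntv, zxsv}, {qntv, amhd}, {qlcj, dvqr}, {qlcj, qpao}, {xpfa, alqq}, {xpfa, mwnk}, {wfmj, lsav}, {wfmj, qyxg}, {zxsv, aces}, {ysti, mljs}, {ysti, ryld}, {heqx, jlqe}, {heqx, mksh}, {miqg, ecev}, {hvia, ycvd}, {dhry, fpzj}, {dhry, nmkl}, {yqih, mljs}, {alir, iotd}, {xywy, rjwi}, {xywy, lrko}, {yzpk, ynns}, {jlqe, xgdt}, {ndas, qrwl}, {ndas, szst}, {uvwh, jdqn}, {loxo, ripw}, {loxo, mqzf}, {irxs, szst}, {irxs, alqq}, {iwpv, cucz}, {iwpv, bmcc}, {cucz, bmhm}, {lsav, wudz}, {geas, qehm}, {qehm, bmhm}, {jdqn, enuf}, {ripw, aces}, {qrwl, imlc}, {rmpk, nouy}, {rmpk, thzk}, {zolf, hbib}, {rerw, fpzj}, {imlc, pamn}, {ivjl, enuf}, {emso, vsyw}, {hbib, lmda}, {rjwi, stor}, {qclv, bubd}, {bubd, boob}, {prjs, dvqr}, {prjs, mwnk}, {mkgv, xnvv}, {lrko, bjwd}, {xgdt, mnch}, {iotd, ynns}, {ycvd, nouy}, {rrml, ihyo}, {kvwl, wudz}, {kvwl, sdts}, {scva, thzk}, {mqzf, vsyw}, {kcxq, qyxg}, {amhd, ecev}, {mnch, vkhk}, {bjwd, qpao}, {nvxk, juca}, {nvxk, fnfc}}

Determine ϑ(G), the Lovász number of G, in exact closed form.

deg(bmhm) = 2; N(bmhm) = {cucz, qehm}.
N(miqg) = {oxnl, ecev}, |N(miqg)| = 2.
deg(yzpk) = 2; N(yzpk) = {lozr, ynns}.
deg(ycvd) = 2; N(ycvd) = {hvia, nouy}.
Every vertex has degree 2 (N=109); this is C_{109}, the 109-cycle.
Distinct eigenvalues (to 3 d.p.): [2.0, 1.997, 1.987, 1.97, 1.947, 1.918, 1.882, 1.839, 1.791, 1.737, 1.677, 1.611, 1.54, 1.464, 1.383, 1.298, 1.208, 1.114, 1.017, 0.916, 0.812, 0.705, 0.596, 0.485, 0.372, 0.259, 0.144, 0.029, -0.086, -0.201, -0.316, -0.429, -0.541, -0.651, -0.759, -0.864, -0.967, -1.066, -1.162, -1.253, -1.341, -1.424, -1.503, -1.576, -1.645, -1.708, -1.765, -1.816, -1.861, -1.9, -1.933, -1.959, -1.979, -1.993, -1.999].
λ_max=2, λ_min=-2*cos(pi/109); ϑ = −109·λ_min/(λ_max−λ_min) = 109*cos(pi/109)/(cos(pi/109) + 1).
ϑ(G) ≈ 54.48868.
Sandwich: α(G)=54 ≤ ϑ(G)=109*cos(pi/109)/(cos(pi/109) + 1) ≤ χ(Ḡ)=55 (both strict).

109*cos(pi/109)/(cos(pi/109) + 1)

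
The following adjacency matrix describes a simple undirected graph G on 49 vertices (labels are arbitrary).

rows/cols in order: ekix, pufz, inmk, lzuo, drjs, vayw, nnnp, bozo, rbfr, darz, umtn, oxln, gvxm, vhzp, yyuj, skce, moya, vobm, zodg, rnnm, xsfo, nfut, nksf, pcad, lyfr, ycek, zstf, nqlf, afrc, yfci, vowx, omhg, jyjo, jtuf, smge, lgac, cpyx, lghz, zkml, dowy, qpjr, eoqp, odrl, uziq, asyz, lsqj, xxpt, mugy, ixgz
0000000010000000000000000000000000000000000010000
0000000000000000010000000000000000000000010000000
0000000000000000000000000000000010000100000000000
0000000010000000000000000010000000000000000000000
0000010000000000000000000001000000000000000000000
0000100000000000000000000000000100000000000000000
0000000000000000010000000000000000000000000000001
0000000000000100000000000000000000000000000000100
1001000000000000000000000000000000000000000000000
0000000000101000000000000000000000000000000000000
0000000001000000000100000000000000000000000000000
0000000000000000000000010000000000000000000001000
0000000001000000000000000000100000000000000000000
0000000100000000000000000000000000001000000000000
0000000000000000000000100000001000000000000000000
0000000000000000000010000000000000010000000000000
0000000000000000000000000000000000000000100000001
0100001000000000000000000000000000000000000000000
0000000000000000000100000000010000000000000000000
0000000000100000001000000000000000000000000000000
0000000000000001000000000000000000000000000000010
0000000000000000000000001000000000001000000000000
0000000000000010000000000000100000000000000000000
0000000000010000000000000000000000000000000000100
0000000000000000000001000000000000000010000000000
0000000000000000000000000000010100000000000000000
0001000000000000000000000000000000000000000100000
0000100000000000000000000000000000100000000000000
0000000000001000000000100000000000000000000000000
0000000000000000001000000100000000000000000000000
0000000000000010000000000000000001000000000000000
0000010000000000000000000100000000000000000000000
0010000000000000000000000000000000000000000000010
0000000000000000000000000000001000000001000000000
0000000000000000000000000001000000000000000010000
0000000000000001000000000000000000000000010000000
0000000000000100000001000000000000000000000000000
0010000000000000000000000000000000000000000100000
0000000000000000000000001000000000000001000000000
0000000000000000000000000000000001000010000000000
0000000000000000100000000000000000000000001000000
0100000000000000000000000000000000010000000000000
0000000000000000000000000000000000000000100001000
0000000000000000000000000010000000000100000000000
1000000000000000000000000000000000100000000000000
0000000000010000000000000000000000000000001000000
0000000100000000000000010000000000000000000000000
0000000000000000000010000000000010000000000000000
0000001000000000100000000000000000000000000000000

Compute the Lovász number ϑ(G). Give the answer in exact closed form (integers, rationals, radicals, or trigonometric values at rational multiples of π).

49*cos(pi/49)/(cos(pi/49) + 1)

Vertex zkml has 2 neighbors: lyfr, dowy.
Vertex rbfr has 2 neighbors: ekix, lzuo.
N(lyfr) = {nfut, zkml}, |N(lyfr)| = 2.
deg(ycek) = 2; N(ycek) = {yfci, omhg}.
Every vertex has degree 2 (N=49); connected 2-regular on 49 ⇒ C_{49}.
spec(A) ≈ [2.0, 1.9836, 1.9346, 1.8538, 1.7426, 1.6028, 1.4367, 1.247, 1.0368, 0.8096, 0.5691, 0.3192, 0.0641, -0.192, -0.445, -0.6907, -0.9251, -1.1442, -1.3446, -1.5229, -1.6762, -1.8019, -1.8981, -1.9631, -1.9959] (distinct, 4 d.p.).
Lovász: ϑ = −49(-2*cos(pi/49))/(2+-(-1)*2*cos(pi/49)) = 49*cos(pi/49)/(cos(pi/49) + 1).
Numerically 24.474805.
Lovász sandwich 24 ≤ 49*cos(pi/49)/(cos(pi/49) + 1) ≤ 25: both strict.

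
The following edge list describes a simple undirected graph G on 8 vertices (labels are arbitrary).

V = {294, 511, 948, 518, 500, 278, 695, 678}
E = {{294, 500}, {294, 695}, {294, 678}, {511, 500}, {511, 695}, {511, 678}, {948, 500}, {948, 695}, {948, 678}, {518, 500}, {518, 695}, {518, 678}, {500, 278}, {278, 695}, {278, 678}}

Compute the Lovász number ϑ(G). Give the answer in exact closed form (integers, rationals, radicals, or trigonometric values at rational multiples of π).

Vertex 948 has 3 neighbors: 500, 695, 678.
Vertex 511 has 3 neighbors: 500, 695, 678.
Vertex 500 has 5 neighbors: 294, 511, 948, 518, 278.
N(695) = {294, 511, 948, 518, 278}, |N(695)| = 5.
K_{5,3} (perfect); ϑ(G) = α(G) = max{5,3} = 5.
ϑ(G) ≈ 5.0000.
Lovász sandwich 5 ≤ 5 ≤ 5: collapsed.

5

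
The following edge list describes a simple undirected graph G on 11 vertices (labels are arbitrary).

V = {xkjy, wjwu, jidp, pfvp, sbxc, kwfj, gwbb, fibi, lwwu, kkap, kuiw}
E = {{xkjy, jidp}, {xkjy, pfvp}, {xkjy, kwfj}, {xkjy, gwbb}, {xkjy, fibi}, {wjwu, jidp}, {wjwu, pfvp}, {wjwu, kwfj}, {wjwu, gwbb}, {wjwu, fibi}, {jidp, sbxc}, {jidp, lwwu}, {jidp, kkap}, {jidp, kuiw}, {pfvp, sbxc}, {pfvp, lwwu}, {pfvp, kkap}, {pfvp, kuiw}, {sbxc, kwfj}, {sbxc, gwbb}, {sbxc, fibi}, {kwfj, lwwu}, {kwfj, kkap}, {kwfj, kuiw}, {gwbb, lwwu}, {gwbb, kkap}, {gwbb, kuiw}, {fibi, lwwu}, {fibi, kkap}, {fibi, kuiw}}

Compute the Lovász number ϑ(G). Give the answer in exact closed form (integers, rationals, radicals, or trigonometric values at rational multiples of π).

6

Vertex jidp has 6 neighbors: xkjy, wjwu, sbxc, lwwu, kkap, kuiw.
deg(fibi) = 6; N(fibi) = {xkjy, wjwu, sbxc, lwwu, kkap, kuiw}.
Vertex kkap has 5 neighbors: jidp, pfvp, kwfj, gwbb, fibi.
Vertex wjwu has 5 neighbors: jidp, pfvp, kwfj, gwbb, fibi.
2 parts of sizes [6, 5]; α(G) = 6 = ϑ (perfect).
Numerically 6.0000000.
Check 6 ≤ 6 ≤ 6: collapsed.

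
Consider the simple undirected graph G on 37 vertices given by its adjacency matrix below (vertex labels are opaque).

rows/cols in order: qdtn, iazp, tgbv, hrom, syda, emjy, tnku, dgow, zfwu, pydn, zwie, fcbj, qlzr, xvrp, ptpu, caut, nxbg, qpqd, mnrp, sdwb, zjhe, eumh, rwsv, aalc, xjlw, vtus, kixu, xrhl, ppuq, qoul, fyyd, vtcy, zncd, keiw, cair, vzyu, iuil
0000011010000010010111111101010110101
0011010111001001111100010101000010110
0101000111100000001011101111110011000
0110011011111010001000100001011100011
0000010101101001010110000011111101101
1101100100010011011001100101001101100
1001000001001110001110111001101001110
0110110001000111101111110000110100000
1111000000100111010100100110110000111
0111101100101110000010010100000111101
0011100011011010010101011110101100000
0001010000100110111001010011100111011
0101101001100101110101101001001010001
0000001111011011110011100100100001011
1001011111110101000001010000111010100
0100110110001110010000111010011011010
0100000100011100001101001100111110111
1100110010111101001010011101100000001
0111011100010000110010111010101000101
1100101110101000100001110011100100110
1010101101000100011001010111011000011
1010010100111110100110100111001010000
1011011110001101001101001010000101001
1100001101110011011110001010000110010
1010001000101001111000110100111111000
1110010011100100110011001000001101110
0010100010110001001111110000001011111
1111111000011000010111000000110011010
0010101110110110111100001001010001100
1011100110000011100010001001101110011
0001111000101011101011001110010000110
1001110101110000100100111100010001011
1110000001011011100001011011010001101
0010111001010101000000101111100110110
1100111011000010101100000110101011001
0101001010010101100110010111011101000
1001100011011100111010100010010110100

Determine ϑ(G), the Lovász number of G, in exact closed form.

N(vtus) = {qdtn, iazp, tgbv, emjy, zfwu, pydn, zwie, xvrp, nxbg, qpqd, zjhe, eumh, xjlw, fyyd, vtcy, keiw, cair, vzyu}, |N(vtus)| = 18.
N(mnrp) = {iazp, tgbv, hrom, emjy, tnku, dgow, fcbj, nxbg, qpqd, zjhe, rwsv, aalc, xjlw, kixu, ppuq, fyyd, cair, iuil}, |N(mnrp)| = 18.
deg(iazp) = 18; N(iazp) = {tgbv, hrom, emjy, dgow, zfwu, pydn, qlzr, caut, nxbg, qpqd, mnrp, sdwb, aalc, vtus, xrhl, zncd, cair, vzyu}.
N(nxbg) = {iazp, dgow, fcbj, qlzr, xvrp, mnrp, sdwb, eumh, xjlw, vtus, ppuq, qoul, fyyd, vtcy, zncd, cair, vzyu, iuil}, |N(nxbg)| = 18.
Regular of degree 18 on 37 vertices: Paley(37): SR with (k,λ,μ)=(18,8,9).
spec(A) ≈ [18.0, 2.541, -3.541] (distinct, 3 d.p.).
−37·(-sqrt(37)/2 - 1/2) / ((18)−(-sqrt(37)/2 - 1/2)) = sqrt(37) = ϑ(G).
= 6.082762530… (decimal).

sqrt(37)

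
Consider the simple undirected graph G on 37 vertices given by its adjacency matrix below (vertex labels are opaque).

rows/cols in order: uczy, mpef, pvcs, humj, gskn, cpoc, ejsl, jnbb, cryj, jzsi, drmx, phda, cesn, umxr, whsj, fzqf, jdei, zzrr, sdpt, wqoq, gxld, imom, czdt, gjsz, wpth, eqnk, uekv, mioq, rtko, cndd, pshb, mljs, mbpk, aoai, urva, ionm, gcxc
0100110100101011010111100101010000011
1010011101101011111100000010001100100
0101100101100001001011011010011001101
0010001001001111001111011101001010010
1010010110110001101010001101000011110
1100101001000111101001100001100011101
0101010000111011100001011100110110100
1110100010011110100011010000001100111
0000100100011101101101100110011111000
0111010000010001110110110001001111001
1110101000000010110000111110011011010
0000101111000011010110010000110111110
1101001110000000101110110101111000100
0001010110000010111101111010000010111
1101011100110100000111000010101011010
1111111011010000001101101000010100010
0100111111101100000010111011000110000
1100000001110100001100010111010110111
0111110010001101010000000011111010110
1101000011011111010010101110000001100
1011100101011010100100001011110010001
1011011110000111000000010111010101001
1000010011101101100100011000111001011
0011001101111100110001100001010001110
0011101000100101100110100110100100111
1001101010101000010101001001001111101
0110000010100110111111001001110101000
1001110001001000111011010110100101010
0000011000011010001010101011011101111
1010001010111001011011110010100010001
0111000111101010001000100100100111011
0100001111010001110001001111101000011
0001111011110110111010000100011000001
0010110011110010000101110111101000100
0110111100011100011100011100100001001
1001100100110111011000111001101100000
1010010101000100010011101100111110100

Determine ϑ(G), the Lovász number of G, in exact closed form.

deg(jdei) = 18; N(jdei) = {mpef, gskn, cpoc, ejsl, jnbb, cryj, jzsi, drmx, cesn, umxr, gxld, czdt, gjsz, wpth, uekv, mioq, mljs, mbpk}.
deg(cpoc) = 18; N(cpoc) = {uczy, mpef, gskn, ejsl, jzsi, umxr, whsj, fzqf, jdei, sdpt, imom, czdt, mioq, rtko, mbpk, aoai, urva, gcxc}.
N(aoai) = {pvcs, gskn, cpoc, cryj, jzsi, drmx, phda, whsj, wqoq, imom, czdt, gjsz, eqnk, uekv, mioq, rtko, pshb, urva}, |N(aoai)| = 18.
N(zzrr) = {uczy, mpef, jzsi, drmx, phda, umxr, sdpt, wqoq, gjsz, eqnk, uekv, mioq, cndd, mljs, mbpk, urva, ionm, gcxc}, |N(zzrr)| = 18.
Every vertex has degree 18 (N=37); Paley(37): SR with (k,λ,μ)=(18,8,9).
A has 3 distinct eigenvalues ≈ [18.0, 2.541, -3.541].
Lovász: ϑ = −37(-sqrt(37)/2 - 1/2)/(18+-(-sqrt(37)/2 - 1/2)) = sqrt(37).
ϑ(G) ≈ 6.0828.

sqrt(37)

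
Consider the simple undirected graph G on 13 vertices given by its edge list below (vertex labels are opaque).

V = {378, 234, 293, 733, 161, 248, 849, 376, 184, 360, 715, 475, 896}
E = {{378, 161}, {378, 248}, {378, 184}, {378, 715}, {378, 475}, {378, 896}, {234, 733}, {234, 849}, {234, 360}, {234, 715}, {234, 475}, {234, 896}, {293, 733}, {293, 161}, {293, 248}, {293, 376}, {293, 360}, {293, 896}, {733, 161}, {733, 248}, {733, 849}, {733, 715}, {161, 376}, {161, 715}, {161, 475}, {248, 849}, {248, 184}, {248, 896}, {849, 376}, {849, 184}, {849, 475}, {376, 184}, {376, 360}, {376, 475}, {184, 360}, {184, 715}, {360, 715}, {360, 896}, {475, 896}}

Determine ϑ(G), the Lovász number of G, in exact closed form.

Vertex 293 has 6 neighbors: 733, 161, 248, 376, 360, 896.
deg(376) = 6; N(376) = {293, 161, 849, 184, 360, 475}.
N(378) = {161, 248, 184, 715, 475, 896}, |N(378)| = 6.
Vertex 161 has 6 neighbors: 378, 293, 733, 376, 715, 475.
Regular of degree 6 on 13 vertices: strongly regular (13,6,2,3).
spec(A) ≈ [6.0, 1.303, -2.303] (distinct, 3 d.p.).
ϑ = −N·λ_min/(λ_max−λ_min) = −13·(-sqrt(13)/2 - 1/2)/(6−(-sqrt(13)/2 - 1/2)) = sqrt(13).
≈ 3.60555 (to 5 d.p.).

sqrt(13)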